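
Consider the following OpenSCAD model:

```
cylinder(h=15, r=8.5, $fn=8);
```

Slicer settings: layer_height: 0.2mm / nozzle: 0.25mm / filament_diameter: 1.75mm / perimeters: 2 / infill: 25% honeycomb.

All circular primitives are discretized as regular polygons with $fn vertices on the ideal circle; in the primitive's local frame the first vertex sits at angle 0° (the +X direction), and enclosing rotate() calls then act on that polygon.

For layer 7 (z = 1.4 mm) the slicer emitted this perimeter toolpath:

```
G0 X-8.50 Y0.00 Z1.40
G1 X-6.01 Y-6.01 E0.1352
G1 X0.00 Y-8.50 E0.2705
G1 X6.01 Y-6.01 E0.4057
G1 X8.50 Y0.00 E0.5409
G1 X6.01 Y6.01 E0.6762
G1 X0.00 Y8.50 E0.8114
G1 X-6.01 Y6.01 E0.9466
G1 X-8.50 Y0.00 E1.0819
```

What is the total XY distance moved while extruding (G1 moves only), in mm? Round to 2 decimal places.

52.04 mm

Sum the Euclidean lengths of each G1 segment: total = 52.04 mm.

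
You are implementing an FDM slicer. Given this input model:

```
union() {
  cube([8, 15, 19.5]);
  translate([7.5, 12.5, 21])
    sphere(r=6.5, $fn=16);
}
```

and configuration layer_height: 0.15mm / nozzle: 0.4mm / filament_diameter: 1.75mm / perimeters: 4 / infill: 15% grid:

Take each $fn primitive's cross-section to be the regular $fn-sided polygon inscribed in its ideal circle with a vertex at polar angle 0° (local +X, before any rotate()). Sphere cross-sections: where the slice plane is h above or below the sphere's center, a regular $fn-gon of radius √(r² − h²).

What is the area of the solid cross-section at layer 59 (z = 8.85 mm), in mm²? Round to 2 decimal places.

120.00 mm²

At z = 8.85 mm: the 8×15 cube contributes its full rectangle (area 120.00 mm²); the sphere at (7.5, 12.5) is absent (|z−center|=12.150 > r=6.5); Merging all regions: only the 8×15 cube is present, so the union is just that shape — area = 120.00 mm². Overall, the cross-section is a single solid region. Net area = 120.00 mm².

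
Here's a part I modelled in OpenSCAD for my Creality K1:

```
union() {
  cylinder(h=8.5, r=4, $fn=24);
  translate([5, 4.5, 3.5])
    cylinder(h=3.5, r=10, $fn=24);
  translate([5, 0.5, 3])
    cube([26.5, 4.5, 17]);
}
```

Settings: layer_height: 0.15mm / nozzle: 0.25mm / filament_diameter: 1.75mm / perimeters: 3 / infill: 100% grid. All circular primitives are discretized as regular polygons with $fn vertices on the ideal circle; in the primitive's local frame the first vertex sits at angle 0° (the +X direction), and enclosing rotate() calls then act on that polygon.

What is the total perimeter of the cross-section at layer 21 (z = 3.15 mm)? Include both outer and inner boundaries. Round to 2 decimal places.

At z = 3.15 mm: the r=4 cylinder gives a regular 24-gon of circumradius 4 (constant along its height) (perimeter = 2·24·4.000·sin(180°/24) = 25.06 mm); the cylinder at (5, 4.5) is not intersected at this z (z outside [3.5, 7]); the 26.5×4.5 cube at (5, 0.5) contributes its full rectangle (perimeter 62.00 mm); Merging all regions: the 2 present regions are separate (no shared area or edge), so areas and boundary lengths simply add and each stays a separate island — boundary = 87.06 mm. Overall, the cross-section has 2 separate islands. Total boundary length (outer) = 87.06 mm.

87.06 mm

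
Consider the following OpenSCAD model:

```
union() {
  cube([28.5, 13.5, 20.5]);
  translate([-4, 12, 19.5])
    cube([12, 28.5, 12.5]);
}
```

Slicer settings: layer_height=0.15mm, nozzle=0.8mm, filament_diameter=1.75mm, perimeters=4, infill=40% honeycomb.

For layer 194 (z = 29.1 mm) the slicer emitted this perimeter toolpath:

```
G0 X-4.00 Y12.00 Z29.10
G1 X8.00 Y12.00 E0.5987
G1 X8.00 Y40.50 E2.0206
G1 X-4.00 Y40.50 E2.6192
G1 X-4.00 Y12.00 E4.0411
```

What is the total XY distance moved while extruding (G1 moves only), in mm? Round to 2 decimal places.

Sum the Euclidean lengths of each G1 segment: total = 81.00 mm.

81.00 mm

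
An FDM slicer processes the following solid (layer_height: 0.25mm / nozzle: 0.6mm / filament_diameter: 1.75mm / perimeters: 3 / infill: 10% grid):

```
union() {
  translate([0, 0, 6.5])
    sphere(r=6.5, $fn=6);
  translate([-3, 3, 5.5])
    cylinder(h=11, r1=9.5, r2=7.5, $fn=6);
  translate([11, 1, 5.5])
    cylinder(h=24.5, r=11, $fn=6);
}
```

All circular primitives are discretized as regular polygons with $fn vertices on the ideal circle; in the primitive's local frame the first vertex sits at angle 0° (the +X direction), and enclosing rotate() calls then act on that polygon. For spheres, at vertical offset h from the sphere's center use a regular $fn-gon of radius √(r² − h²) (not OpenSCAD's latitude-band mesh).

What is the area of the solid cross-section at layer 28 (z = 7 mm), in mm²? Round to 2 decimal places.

508.86 mm²

At z = 7 mm: the r=6.5 sphere slices to a regular 6-gon of circumradius 6.481 (√(r²−h²) with h=0.5 from center) (area = (6/2)·6.481²·sin(360°/6) = 109.12 mm²); the cone at (-3, 3): at t=0.136 of its height the radius interpolates to r₁+(r₂−r₁)t = 9.227, giving a regular 6-gon of that circumradius (area = (6/2)·9.227²·sin(360°/6) = 221.21 mm²); the r=11 cylinder at (11, 1) gives a regular 6-gon of circumradius 11 (constant along its height) (area = (6/2)·11.000²·sin(360°/6) = 314.37 mm²); Taking the union: the regions partially overlap — summed areas 644.69 mm² minus the doubly-counted overlap 135.83 mm² gives 508.86 mm² — area = 508.86 mm². Overall, the cross-section is a single solid region. Net area = 508.86 mm².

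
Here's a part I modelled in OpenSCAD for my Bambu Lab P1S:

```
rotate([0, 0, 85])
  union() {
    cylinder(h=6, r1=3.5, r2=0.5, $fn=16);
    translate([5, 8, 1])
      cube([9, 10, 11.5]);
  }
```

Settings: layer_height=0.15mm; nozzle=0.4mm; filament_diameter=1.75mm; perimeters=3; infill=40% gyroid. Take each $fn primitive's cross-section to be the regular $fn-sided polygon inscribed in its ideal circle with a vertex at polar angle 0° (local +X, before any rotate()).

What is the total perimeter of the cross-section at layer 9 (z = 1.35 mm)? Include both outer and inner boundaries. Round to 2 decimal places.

55.64 mm

At z = 1.35 mm: the cone: at t=0.225 of its height the radius interpolates to r₁+(r₂−r₁)t = 2.825, giving a regular 16-gon of that circumradius (perimeter = 2·16·2.825·sin(180°/16) = 17.64 mm); the cube at (5, 8) is present — its section is the full 9×10 rectangle (perimeter 38.00 mm); Merging all regions: the 2 present regions are separate (no shared area or edge), so areas and boundary lengths simply add and each stays a separate island — boundary = 55.64 mm; (whole slice rotated 85° about Z — lengths, areas and connectivity unchanged). Overall, the cross-section has 2 separate islands. Total boundary length (outer) = 55.64 mm.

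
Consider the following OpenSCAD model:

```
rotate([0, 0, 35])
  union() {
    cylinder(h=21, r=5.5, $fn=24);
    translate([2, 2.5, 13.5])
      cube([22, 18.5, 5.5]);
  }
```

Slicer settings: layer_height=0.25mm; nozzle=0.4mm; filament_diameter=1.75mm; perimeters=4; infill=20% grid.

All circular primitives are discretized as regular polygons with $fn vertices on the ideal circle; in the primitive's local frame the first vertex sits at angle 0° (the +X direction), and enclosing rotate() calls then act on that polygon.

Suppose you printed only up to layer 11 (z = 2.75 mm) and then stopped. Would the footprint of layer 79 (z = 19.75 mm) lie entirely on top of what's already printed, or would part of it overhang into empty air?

Compare the two slices. At z = 2.75: the cylinder: section is a regular 24-gon, circumradius r=5.5 (area = (24/2)·5.500²·sin(360°/24) = 93.95 mm²); the cube at (2, 2.5) is not intersected at this z (z outside [13.5, 19]); Merging all regions: only the r=5.5 cylinder is present, so the union is just that shape — area = 93.95 mm²; (rotated 35° about Z; rotation is an isometry so areas/perimeters/island counts are preserved). At z = 19.75: the cylinder: section is a regular 24-gon, circumradius r=5.5 (area = (24/2)·5.500²·sin(360°/24) = 93.95 mm²); the cube at (2, 2.5) is not intersected at this z (z outside [13.5, 19]); Combining (union): only the r=5.5 cylinder is present, so the union is just that shape — area = 93.95 mm²; (whole slice rotated 35° about Z — lengths, areas and connectivity unchanged). Checking containment: the cross-section at z = 19.75 is a subset of the cross-section at z = 2.75.

entirely on top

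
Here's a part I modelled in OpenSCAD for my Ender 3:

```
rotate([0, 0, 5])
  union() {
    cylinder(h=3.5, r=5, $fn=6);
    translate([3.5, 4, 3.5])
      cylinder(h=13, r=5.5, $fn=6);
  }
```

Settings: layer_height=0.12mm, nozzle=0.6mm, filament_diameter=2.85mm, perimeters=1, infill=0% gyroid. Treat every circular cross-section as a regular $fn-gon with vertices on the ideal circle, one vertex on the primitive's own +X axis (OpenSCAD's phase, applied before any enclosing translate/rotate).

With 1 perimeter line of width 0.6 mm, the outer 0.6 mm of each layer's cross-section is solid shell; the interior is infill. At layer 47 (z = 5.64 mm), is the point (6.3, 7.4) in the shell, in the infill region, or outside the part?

shell

At z = 5.64 mm: the cylinder is absent (z outside [0, 3.5]); the r=5.5 cylinder at (3.5, 4) contributes a regular 6-gon of circumradius 5.5; Combining (union): only the r=5.5 cylinder at (3.5, 4) is present, so the union is just that shape — 1 connected region; (rotated 5° about Z; rotation is an isometry so areas/perimeters/island counts are preserved). Overall, the cross-section is a single solid region. Undo the 5° rotation: the query point maps to (6.921, 6.823) in the un-rotated model frame. The nearest boundary edge runs (9.00, 4.00)→(6.25, 8.76); distance from the point to it = 0.39 mm. The point is inside the cross-section, 0.39 mm from the nearest boundary — within the 0.6 mm shell band (1 × 0.6).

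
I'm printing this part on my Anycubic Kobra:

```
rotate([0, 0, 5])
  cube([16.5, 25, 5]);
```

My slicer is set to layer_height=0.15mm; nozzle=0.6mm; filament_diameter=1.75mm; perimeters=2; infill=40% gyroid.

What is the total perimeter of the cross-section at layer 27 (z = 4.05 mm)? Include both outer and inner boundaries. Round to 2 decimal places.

At z = 4.05 mm: the cube (footprint 16.5×25) is included at this height (perimeter 83.00 mm); (rotated 5° about Z; rotation is an isometry so areas/perimeters/island counts are preserved). Overall, the cross-section is a single solid region. Total boundary length (outer) = 83.00 mm.

83.00 mm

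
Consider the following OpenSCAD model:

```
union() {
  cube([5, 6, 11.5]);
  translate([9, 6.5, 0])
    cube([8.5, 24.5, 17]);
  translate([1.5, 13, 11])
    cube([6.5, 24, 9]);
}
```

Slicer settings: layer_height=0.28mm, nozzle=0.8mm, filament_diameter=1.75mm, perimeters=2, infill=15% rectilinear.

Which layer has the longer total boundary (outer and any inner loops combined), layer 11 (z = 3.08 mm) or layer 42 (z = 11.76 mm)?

layer 42 (z = 11.76 mm)

Layer 11 (z = 3.08): the 5×6 cube contributes its full rectangle (perimeter 22.00 mm); the 8.5×24.5 cube at (9, 6.5) contributes its full rectangle (perimeter 66.00 mm); the cube at (1.5, 13) does not reach this height (z outside [11, 20]); Taking the union: the 2 present regions are separate (no shared area or edge), so areas and boundary lengths simply add and each stays a separate island — boundary = 88.00 mm. So its perimeter = 88.00 mm. Layer 42 (z = 11.76): the cube does not reach this height (z outside [0, 11.5]); the cube at (9, 6.5) is present — its section is the full 8.5×24.5 rectangle (perimeter 66.00 mm); the cube at (1.5, 13) (footprint 6.5×24) is included at this height (perimeter 61.00 mm); Taking the union: the 2 present regions are separate (no shared area or edge), so areas and boundary lengths simply add and each stays a separate island — boundary = 127.00 mm. So its perimeter = 127.00 mm. Layer 42 is larger (127.00 vs 88.00 mm).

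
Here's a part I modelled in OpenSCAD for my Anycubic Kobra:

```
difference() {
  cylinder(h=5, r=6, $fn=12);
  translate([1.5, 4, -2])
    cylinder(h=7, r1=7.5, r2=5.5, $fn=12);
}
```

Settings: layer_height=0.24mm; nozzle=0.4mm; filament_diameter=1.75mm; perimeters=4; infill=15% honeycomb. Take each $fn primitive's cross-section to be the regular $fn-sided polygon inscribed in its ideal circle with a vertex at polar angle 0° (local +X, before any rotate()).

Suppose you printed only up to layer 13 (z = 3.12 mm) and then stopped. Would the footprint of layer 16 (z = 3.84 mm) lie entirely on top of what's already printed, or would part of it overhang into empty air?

Compare the two slices. At z = 3.12: the r=6 cylinder gives a regular 12-gon of circumradius 6 (constant along its height) (area = (12/2)·6.000²·sin(360°/12) = 108.00 mm²); the cone at (1.5, 4) (r1=7.5→r2=5.5) has section circumradius 6.037 here — a regular 12-gon (area = (12/2)·6.037²·sin(360°/12) = 109.34 mm²); After the difference (first − rest): starting from the r=6 cylinder (108.00 mm²), the cone at (1.5, 4) partially overlaps it — only the 59.46 mm² overlap (of its 109.34 mm²) is removed, clipping the outline — area = 48.54 mm². At z = 3.84: the r=6 cylinder gives a regular 12-gon of circumradius 6 (constant along its height) (area = (12/2)·6.000²·sin(360°/12) = 108.00 mm²); the cone at (1.5, 4) contributes a regular 12-gon of circumradius 5.831 (interpolated between r1=7.5 and r2=5.5 at t=0.834) (area = (12/2)·5.831²·sin(360°/12) = 102.02 mm²); Subtracting the remaining from the first: starting from the r=6 cylinder (108.00 mm²), the cone at (1.5, 4) partially overlaps it — only the 56.65 mm² overlap (of its 102.02 mm²) is removed, clipping the outline — area = 51.35 mm². Checking containment: at z = 3.84 the cross-section extends beyond the z = 3.12 cross-section by about 2.81 mm².

part overhangs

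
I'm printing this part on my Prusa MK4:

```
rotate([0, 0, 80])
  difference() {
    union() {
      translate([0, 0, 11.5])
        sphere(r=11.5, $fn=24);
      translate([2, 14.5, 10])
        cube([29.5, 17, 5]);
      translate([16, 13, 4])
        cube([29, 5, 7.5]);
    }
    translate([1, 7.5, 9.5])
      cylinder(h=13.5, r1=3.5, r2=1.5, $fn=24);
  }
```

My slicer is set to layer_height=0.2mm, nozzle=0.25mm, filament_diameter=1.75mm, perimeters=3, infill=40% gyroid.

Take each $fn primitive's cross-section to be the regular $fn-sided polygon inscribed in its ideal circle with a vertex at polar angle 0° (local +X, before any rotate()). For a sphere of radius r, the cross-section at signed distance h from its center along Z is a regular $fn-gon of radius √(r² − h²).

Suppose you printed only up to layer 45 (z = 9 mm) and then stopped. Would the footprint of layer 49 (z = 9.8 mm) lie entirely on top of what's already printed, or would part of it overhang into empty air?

Compare the two slices. At z = 9: the r=11.5 sphere contributes a regular 24-gon of circumradius √(11.5²−2.5²) = 11.225 (area = (24/2)·11.225²·sin(360°/24) = 391.33 mm²); the cube at (2, 14.5) does not reach this height (z outside [10, 15]); the cube at (16, 13) (footprint 29×5) is included at this height (area 145.00 mm²); Combining (union): the 2 present regions are separate (no shared area or edge), so areas and boundary lengths simply add and each stays a separate island — area = 536.33 mm²; the cone at (1, 7.5) is absent (z outside [9.5, 23]); Subtracting the remaining from the first: none of the subtracted shapes is present at this height, so the result so far is unchanged — area = 536.33 mm²; (whole slice rotated 80° about Z — lengths, areas and connectivity unchanged). At z = 9.8: the sphere: section is a regular 24-gon, circumradius = √(r²−h²) = √(11.5²−1.7²) = 11.374 (area = (24/2)·11.374²·sin(360°/24) = 401.77 mm²); the cube at (2, 14.5) does not reach this height (z outside [10, 15]); the 29×5 cube at (16, 13) contributes its full rectangle (area 145.00 mm²); Combining (union): the 2 present regions are separate (no shared area or edge), so areas and boundary lengths simply add and each stays a separate island — area = 546.77 mm²; the cone at (1, 7.5) contributes a regular 24-gon of circumradius 3.456 (interpolated between r1=3.5 and r2=1.5 at t=0.022) (area = (24/2)·3.456²·sin(360°/24) = 37.09 mm²); Taking the first minus the rest: starting from the result so far (546.77 mm²), the cone at (1, 7.5) lies wholly inside it (removes its full 37.09 mm² and its 21.65 mm outline becomes a hole wall) — area = 509.68 mm²; (whole slice rotated 80° about Z — lengths, areas and connectivity unchanged). Checking containment: at z = 9.8 the cross-section extends beyond the z = 9 cross-section by about 10.44 mm².

part overhangs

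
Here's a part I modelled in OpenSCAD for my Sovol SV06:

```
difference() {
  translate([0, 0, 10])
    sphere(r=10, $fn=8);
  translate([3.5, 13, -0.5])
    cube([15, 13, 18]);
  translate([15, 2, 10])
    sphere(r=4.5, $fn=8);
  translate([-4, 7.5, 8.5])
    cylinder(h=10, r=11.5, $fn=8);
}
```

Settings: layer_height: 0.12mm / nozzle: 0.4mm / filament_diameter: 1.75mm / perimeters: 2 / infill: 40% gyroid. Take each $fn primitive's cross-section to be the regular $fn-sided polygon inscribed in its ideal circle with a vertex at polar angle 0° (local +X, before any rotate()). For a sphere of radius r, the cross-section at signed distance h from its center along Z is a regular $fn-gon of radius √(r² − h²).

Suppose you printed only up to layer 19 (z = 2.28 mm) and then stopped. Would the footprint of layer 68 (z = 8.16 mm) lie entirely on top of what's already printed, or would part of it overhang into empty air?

part overhangs

Compare the two slices. At z = 2.28: the r=10 sphere slices to a regular 8-gon of circumradius 6.356 (√(r²−h²) with h=7.72 from center) (area = (8/2)·6.356²·sin(360°/8) = 114.27 mm²); the cube at (3.5, 13) is present — its section is the full 15×13 rectangle (area 195.00 mm²); the sphere at (15, 2) does not reach this height (|z−center|=7.720 > r=4.5); the cylinder at (-4, 7.5) is not intersected at this z (z outside [8.5, 18.5]); Taking the first minus the rest: starting from the r=10 sphere (114.27 mm²), the 15×13 cube at (3.5, 13) misses the remaining region (no effect) — area = 114.27 mm². At z = 8.16: the sphere: section is a regular 8-gon, circumradius = √(r²−h²) = √(10²−1.84²) = 9.829 (area = (8/2)·9.829²·sin(360°/8) = 273.27 mm²); the cube at (3.5, 13) is present — its section is the full 15×13 rectangle (area 195.00 mm²); the sphere at (15, 2): section is a regular 8-gon, circumradius = √(r²−h²) = √(4.5²−1.84²) = 4.107 (area = (8/2)·4.107²·sin(360°/8) = 47.70 mm²); the cylinder at (-4, 7.5) is absent (z outside [8.5, 18.5]); After the difference (first − rest): starting from the r=10 sphere (273.27 mm²), the 15×13 cube at (3.5, 13) misses the remaining region (no effect); the r=4.5 sphere at (15, 2) misses the remaining region (no effect) — area = 273.27 mm². Checking containment: at z = 8.16 the cross-section extends beyond the z = 2.28 cross-section by about 158.99 mm².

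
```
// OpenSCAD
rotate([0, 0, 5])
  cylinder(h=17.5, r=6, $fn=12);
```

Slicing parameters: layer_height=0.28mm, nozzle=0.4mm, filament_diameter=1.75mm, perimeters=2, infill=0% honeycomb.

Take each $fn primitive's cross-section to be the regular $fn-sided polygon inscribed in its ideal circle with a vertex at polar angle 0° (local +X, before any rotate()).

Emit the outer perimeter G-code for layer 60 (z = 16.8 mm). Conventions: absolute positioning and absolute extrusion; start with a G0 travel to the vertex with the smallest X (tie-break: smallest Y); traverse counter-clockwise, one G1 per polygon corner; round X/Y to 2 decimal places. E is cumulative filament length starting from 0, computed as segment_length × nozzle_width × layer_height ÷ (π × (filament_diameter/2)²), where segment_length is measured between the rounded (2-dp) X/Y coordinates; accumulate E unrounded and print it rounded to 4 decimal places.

At z = 16.8 mm: the r=6 cylinder contributes a regular 12-gon of circumradius 6; (whole slice rotated 5° about Z — lengths, areas and connectivity unchanged). The outline is a single polygon with 12 vertices. Extrusion per mm of travel: 0.4 × 0.28 / (π × 0.875²) = 0.046564. Accumulating E over each segment gives final E = 1.7356.

G0 X-5.98 Y-0.52 Z16.80
G1 X-4.91 Y-3.44 E0.1448
G1 X-2.54 Y-5.44 E0.2892
G1 X0.52 Y-5.98 E0.4339
G1 X3.44 Y-4.91 E0.5787
G1 X5.44 Y-2.54 E0.7231
G1 X5.98 Y0.52 E0.8678
G1 X4.91 Y3.44 E1.0126
G1 X2.54 Y5.44 E1.1570
G1 X-0.52 Y5.98 E1.3017
G1 X-3.44 Y4.91 E1.4465
G1 X-5.44 Y2.54 E1.5909
G1 X-5.98 Y-0.52 E1.7356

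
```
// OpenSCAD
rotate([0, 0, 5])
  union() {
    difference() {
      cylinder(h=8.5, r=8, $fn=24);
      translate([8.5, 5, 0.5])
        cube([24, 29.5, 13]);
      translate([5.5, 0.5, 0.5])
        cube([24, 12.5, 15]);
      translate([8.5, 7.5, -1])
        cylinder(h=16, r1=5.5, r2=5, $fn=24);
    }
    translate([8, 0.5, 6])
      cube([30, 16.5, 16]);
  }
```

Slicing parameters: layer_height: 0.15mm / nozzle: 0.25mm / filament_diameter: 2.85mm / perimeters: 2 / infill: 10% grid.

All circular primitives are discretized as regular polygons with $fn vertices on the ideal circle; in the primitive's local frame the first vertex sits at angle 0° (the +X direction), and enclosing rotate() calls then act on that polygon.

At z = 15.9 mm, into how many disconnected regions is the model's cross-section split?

1

At z = 15.9 mm: the cylinder is not intersected at this z (z outside [0, 8.5]); the cube at (8.5, 5) does not reach this height (z outside [0.5, 13.5]); the cube at (5.5, 0.5) does not reach this height (z outside [0.5, 15.5]); the cone at (8.5, 7.5) is not intersected at this z (z outside [-1, 15]); Subtracting the remaining from the first: the first operand is absent here, so nothing remains; the cube at (8, 0.5) (footprint 30×16.5) is included at this height; Merging all regions: only the 30×16.5 cube at (8, 0.5) is present, so the union is just that shape — 1 connected region; (rotated 5° about Z; rotation is an isometry so areas/perimeters/island counts are preserved). The result has 1 disconnected region.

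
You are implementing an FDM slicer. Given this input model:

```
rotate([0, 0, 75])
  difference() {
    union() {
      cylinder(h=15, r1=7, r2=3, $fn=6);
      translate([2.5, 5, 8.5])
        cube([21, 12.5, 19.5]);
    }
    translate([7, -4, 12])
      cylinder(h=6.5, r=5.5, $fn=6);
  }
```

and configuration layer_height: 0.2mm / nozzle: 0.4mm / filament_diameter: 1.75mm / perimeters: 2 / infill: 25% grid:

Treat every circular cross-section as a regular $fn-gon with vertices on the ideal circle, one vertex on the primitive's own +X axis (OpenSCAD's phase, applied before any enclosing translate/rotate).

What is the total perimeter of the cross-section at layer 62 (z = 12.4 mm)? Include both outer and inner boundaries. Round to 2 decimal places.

At z = 12.4 mm: the cone: at t=0.827 of its height the radius interpolates to r₁+(r₂−r₁)t = 3.693, giving a regular 6-gon of that circumradius (perimeter = 2·6·3.693·sin(180°/6) = 22.16 mm); the cube at (2.5, 5) is present — its section is the full 21×12.5 rectangle (perimeter 67.00 mm); Combining (union): the 2 present regions are separate (no shared area or edge), so areas and boundary lengths simply add and each stays a separate island — boundary = 89.16 mm; the r=5.5 cylinder at (7, -4) contributes a regular 6-gon of circumradius 5.5 (perimeter = 2·6·5.500·sin(180°/6) = 33.00 mm); Subtracting the remaining from the first: starting from the result so far, the r=5.5 cylinder at (7, -4) misses the remaining region (no effect) — boundary = 89.16 mm; (rotated 75° about Z; rotation is an isometry so areas/perimeters/island counts are preserved). Overall, the cross-section has 2 separate islands. Total boundary length (outer) = 89.16 mm.

89.16 mm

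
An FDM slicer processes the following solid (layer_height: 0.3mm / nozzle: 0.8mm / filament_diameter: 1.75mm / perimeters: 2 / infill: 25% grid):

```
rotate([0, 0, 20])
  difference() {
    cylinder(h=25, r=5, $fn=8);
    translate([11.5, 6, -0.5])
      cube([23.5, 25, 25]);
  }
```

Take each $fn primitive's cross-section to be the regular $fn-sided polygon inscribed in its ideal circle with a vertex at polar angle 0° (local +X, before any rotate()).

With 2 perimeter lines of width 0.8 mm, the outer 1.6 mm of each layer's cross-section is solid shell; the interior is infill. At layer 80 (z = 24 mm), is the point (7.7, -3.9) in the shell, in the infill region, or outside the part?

outside

At z = 24 mm: the r=5 cylinder gives a regular 8-gon of circumradius 5 (constant along its height); the 23.5×25 cube at (11.5, 6) contributes its full rectangle; Taking the first minus the rest: starting from the r=5 cylinder, the 23.5×25 cube at (11.5, 6) misses the remaining region (no effect) — 1 connected region; (whole slice rotated 20° about Z — lengths, areas and connectivity unchanged). Overall, the cross-section is a single solid region. Undo the 20° rotation: the query point maps to (5.902, -6.298) in the un-rotated model frame. The nearest boundary edge runs (3.54, -3.54)→(-0.00, -5.00); distance from the point to it = 3.64 mm. The point is not inside any of the regions above, so it lies outside the cross-section (3.64 mm from the nearest boundary).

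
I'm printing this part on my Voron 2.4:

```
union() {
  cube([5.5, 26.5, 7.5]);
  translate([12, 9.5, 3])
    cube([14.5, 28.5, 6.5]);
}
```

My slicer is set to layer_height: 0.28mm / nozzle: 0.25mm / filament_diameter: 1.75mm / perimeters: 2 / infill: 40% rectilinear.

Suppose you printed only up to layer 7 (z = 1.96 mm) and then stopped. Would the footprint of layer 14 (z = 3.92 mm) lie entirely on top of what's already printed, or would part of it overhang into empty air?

Compare the two slices. At z = 1.96: the cube (footprint 5.5×26.5) is included at this height (area 145.75 mm²); the cube at (12, 9.5) is not intersected at this z (z outside [3, 9.5]); Merging all regions: only the 5.5×26.5 cube is present, so the union is just that shape — area = 145.75 mm². At z = 3.92: the cube (footprint 5.5×26.5) is included at this height (area 145.75 mm²); the 14.5×28.5 cube at (12, 9.5) contributes its full rectangle (area 413.25 mm²); Combining (union): the 2 present regions are separate (no shared area or edge), so areas and boundary lengths simply add and each stays a separate island — area = 559.00 mm². Checking containment: at z = 3.92 the cross-section extends beyond the z = 1.96 cross-section by about 413.25 mm².

part overhangs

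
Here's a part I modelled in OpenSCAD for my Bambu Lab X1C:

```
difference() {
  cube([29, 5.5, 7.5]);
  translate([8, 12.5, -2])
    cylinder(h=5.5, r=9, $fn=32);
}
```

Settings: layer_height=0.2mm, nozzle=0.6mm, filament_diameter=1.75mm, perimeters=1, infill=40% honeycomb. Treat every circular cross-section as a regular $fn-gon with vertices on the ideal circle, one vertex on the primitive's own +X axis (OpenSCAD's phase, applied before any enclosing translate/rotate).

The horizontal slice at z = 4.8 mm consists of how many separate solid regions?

At z = 4.8 mm: the 29×5.5 cube contributes its full rectangle; the cylinder at (8, 12.5) is absent (z outside [-2, 3.5]); Taking the first minus the rest: none of the subtracted shapes is present at this height, so the 29×5.5 cube is unchanged — 1 connected region. The result has 1 disconnected region.

1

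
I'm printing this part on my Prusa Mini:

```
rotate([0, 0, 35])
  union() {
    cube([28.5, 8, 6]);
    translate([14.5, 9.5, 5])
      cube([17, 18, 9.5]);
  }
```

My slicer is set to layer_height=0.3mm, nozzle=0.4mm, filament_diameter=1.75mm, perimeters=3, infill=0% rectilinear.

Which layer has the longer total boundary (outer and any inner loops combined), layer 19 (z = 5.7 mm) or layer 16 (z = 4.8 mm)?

Layer 19 (z = 5.7): the cube is present — its section is the full 28.5×8 rectangle (perimeter 73.00 mm); the 17×18 cube at (14.5, 9.5) contributes its full rectangle (perimeter 70.00 mm); Combining (union): the 2 present regions are separate (no shared area or edge), so areas and boundary lengths simply add and each stays a separate island — boundary = 143.00 mm; (rotated 35° about Z; rotation is an isometry so areas/perimeters/island counts are preserved). So its perimeter = 143.00 mm. Layer 16 (z = 4.8): the cube is present — its section is the full 28.5×8 rectangle (perimeter 73.00 mm); the cube at (14.5, 9.5) does not reach this height (z outside [5, 14.5]); Combining (union): only the 28.5×8 cube is present, so the union is just that shape — boundary = 73.00 mm; (rotated 35° about Z; rotation is an isometry so areas/perimeters/island counts are preserved). So its perimeter = 73.00 mm. Layer 19 is larger (143.00 vs 73.00 mm).

layer 19 (z = 5.7 mm)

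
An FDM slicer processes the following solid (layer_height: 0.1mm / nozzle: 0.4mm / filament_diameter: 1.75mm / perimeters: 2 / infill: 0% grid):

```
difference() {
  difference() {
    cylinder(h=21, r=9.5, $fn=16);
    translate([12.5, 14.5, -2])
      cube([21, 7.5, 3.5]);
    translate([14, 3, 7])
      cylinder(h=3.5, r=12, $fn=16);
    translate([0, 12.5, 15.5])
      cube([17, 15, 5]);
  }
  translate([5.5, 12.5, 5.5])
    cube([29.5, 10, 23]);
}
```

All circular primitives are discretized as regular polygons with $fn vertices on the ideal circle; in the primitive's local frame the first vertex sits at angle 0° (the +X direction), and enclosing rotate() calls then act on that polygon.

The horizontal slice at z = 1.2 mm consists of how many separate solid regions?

1

At z = 1.2 mm: the cylinder: section is a regular 16-gon, circumradius r=9.5; the 21×7.5 cube at (12.5, 14.5) contributes its full rectangle; the cylinder at (14, 3) is not intersected at this z (z outside [7, 10.5]); the cube at (0, 12.5) does not reach this height (z outside [15.5, 20.5]); Taking the first minus the rest: starting from the r=9.5 cylinder, the 21×7.5 cube at (12.5, 14.5) misses the remaining region (no effect) — 1 connected region; the cube at (5.5, 12.5) does not reach this height (z outside [5.5, 28.5]); Subtracting the remaining from the first: none of the subtracted shapes is present at this height, so that combined region is unchanged — 1 connected region. The result has 1 disconnected region.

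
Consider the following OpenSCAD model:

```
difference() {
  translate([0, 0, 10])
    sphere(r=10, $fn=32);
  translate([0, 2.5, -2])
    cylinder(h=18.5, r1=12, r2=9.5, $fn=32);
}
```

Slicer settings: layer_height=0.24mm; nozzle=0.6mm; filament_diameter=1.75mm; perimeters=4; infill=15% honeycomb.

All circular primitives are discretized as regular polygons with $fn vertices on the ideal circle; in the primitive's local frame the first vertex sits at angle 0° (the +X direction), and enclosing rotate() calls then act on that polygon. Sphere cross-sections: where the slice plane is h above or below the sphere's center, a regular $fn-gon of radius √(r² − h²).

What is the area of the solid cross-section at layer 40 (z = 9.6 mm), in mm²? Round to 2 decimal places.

At z = 9.6 mm: the r=10 sphere contributes a regular 32-gon of circumradius √(10²−0.4²) = 9.992 (area = (32/2)·9.992²·sin(360°/32) = 311.65 mm²); the cone at (0, 2.5) (r1=12→r2=9.5) has section circumradius 10.432 here — a regular 32-gon (area = (32/2)·10.432²·sin(360°/32) = 339.72 mm²); After the difference (first − rest): starting from the r=10 sphere (311.65 mm²), the cone at (0, 2.5) partially overlaps it — only the 274.13 mm² overlap (of its 339.72 mm²) is removed, clipping the outline — area = 37.51 mm². Overall, the cross-section is a single solid region. Net area = 37.51 mm².

37.51 mm²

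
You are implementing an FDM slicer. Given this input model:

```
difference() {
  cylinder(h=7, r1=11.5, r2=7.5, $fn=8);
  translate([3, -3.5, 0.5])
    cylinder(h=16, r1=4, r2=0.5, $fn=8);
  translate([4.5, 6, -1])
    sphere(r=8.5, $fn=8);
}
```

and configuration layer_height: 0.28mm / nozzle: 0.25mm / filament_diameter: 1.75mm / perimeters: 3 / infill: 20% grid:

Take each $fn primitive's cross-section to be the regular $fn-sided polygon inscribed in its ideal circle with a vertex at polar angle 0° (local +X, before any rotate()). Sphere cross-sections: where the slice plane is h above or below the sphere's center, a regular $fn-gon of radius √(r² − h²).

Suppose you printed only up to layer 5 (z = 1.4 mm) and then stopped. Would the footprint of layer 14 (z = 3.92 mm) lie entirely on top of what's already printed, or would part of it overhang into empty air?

Compare the two slices. At z = 1.4: the cone (r1=11.5→r2=7.5) has section circumradius 10.700 here — a regular 8-gon (area = (8/2)·10.700²·sin(360°/8) = 323.83 mm²); the cone at (3, -3.5) (r1=4→r2=0.5) has section circumradius 3.803 here — a regular 8-gon (area = (8/2)·3.803²·sin(360°/8) = 40.91 mm²); the sphere at (4.5, 6): section is a regular 8-gon, circumradius = √(r²−h²) = √(8.5²−2.4²) = 8.154 (area = (8/2)·8.154²·sin(360°/8) = 188.06 mm²); After the difference (first − rest): starting from the cone (323.83 mm²), the cone at (3, -3.5) lies wholly inside it (removes its full 40.91 mm² and its 23.29 mm outline becomes a hole wall); the r=8.5 sphere at (4.5, 6) partially overlaps it — only the 111.71 mm² overlap (of its 188.06 mm²) is removed, clipping the outline — area = 171.21 mm². At z = 3.92: the cone: at t=0.560 of its height the radius interpolates to r₁+(r₂−r₁)t = 9.260, giving a regular 8-gon of that circumradius (area = (8/2)·9.260²·sin(360°/8) = 242.53 mm²); the cone at (3, -3.5) (r1=4→r2=0.5) has section circumradius 3.252 here — a regular 8-gon (area = (8/2)·3.252²·sin(360°/8) = 29.91 mm²); the sphere at (4.5, 6): section is a regular 8-gon, circumradius = √(r²−h²) = √(8.5²−4.92²) = 6.931 (area = (8/2)·6.931²·sin(360°/8) = 135.89 mm²); Subtracting the remaining from the first: starting from the cone (242.53 mm²), the cone at (3, -3.5) lies wholly inside it (removes its full 29.91 mm² and its 19.91 mm outline becomes a hole wall); the r=8.5 sphere at (4.5, 6) partially overlaps it — only the 72.87 mm² overlap (of its 135.89 mm²) is removed, clipping the outline — area = 139.75 mm². Checking containment: at z = 3.92 the cross-section extends beyond the z = 1.4 cross-section by about 26.20 mm².

part overhangs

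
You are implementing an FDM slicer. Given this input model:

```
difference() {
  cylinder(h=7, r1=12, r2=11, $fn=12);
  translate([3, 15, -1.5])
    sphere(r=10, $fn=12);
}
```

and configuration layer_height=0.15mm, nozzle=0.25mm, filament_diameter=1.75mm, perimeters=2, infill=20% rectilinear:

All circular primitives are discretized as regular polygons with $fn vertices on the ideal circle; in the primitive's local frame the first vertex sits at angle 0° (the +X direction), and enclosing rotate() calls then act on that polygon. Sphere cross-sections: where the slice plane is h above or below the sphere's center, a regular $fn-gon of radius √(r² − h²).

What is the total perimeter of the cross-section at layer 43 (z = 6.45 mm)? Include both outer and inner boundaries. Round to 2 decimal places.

At z = 6.45 mm: the cone: at t=0.921 of its height the radius interpolates to r₁+(r₂−r₁)t = 11.079, giving a regular 12-gon of that circumradius (perimeter = 2·12·11.079·sin(180°/12) = 68.82 mm); the r=10 sphere at (3, 15) slices to a regular 12-gon of circumradius 6.066 (√(r²−h²) with h=7.95 from center) (perimeter = 2·12·6.066·sin(180°/12) = 37.68 mm); Taking the first minus the rest: starting from the cone, the r=10 sphere at (3, 15) partially overlaps it — only the 6.43 mm² overlap (of its 110.39 mm²) is removed, clipping the outline — boundary = 69.21 mm. Overall, the cross-section is a single solid region. Total boundary length (outer) = 69.21 mm.

69.21 mm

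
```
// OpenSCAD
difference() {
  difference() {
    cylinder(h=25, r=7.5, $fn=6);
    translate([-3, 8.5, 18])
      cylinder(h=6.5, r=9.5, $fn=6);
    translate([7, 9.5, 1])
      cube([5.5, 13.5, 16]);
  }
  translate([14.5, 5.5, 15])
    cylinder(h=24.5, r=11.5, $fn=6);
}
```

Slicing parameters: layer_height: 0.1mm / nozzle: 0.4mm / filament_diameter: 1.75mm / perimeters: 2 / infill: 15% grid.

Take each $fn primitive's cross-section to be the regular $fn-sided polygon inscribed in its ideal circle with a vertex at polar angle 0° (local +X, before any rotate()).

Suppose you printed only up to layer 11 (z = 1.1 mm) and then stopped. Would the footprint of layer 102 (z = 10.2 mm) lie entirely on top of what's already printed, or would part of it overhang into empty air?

Compare the two slices. At z = 1.1: the r=7.5 cylinder gives a regular 6-gon of circumradius 7.5 (constant along its height) (area = (6/2)·7.500²·sin(360°/6) = 146.14 mm²); the cylinder at (-3, 8.5) does not reach this height (z outside [18, 24.5]); the cube at (7, 9.5) (footprint 5.5×13.5) is included at this height (area 74.25 mm²); After the difference (first − rest): starting from the r=7.5 cylinder (146.14 mm²), the 5.5×13.5 cube at (7, 9.5) misses the remaining region (no effect) — area = 146.14 mm²; the cylinder at (14.5, 5.5) is absent (z outside [15, 39.5]); Subtracting the remaining from the first: none of the subtracted shapes is present at this height, so the result so far is unchanged — area = 146.14 mm². At z = 10.2: the cylinder: section is a regular 6-gon, circumradius r=7.5 (area = (6/2)·7.500²·sin(360°/6) = 146.14 mm²); the cylinder at (-3, 8.5) is absent (z outside [18, 24.5]); the 5.5×13.5 cube at (7, 9.5) contributes its full rectangle (area 74.25 mm²); After the difference (first − rest): starting from the r=7.5 cylinder (146.14 mm²), the 5.5×13.5 cube at (7, 9.5) misses the remaining region (no effect) — area = 146.14 mm²; the cylinder at (14.5, 5.5) is absent (z outside [15, 39.5]); Subtracting the remaining from the first: none of the subtracted shapes is present at this height, so that combined region is unchanged — area = 146.14 mm². Checking containment: the cross-section at z = 10.2 is a subset of the cross-section at z = 1.1.

entirely on top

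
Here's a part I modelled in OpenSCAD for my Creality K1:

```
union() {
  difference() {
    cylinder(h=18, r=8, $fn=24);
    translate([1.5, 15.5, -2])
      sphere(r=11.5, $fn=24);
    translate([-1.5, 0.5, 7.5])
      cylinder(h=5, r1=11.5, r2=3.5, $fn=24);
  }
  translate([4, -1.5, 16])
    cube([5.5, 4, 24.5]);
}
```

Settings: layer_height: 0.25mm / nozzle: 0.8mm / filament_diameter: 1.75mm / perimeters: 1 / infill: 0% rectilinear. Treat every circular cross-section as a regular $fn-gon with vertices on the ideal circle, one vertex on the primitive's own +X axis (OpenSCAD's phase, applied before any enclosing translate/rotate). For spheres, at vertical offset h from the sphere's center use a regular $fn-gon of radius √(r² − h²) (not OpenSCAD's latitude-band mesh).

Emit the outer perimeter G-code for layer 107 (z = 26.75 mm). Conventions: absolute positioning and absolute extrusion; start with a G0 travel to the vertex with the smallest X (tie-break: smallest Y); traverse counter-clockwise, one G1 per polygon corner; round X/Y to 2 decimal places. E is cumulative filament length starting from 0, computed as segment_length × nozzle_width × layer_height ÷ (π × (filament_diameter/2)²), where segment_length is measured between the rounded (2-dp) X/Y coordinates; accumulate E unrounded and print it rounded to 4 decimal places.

At z = 26.75 mm: the cylinder does not reach this height (z outside [0, 18]); the sphere at (1.5, 15.5) does not reach this height (|z−center|=28.750 > r=11.5); the cone at (-1.5, 0.5) does not reach this height (z outside [7.5, 12.5]); Subtracting the remaining from the first: the first operand is absent here, so nothing remains; the 5.5×4 cube at (4, -1.5) contributes its full rectangle; Merging all regions: only the 5.5×4 cube at (4, -1.5) is present, so the union is just that shape — 1 connected region. The outline is a single polygon with 4 vertices. Extrusion per mm of travel: 0.8 × 0.25 / (π × 0.875²) = 0.083150. Accumulating E over each segment gives final E = 1.5799.

G0 X4.00 Y-1.50 Z26.75
G1 X9.50 Y-1.50 E0.4573
G1 X9.50 Y2.50 E0.7899
G1 X4.00 Y2.50 E1.2473
G1 X4.00 Y-1.50 E1.5799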